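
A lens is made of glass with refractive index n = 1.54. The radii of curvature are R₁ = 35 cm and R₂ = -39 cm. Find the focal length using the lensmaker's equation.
1/f = (n − 1)(1/R₁ − 1/R₂) → f = 34.16 cm (converging lens)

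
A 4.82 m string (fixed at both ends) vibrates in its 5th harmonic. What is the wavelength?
λₙ = 2L/n = 1.928 m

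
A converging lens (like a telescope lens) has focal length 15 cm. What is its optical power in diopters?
P = 1/f = 6.667 D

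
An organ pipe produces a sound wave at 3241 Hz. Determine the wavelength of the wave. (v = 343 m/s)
λ = v/f = 0.1058 m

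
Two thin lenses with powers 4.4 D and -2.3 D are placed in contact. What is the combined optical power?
P_total = P₁ + P₂ = 2.1 D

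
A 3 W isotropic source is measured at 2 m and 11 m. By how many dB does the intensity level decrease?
Δβ = 20·log₁₀(r₂/r₁) = 14.81 dB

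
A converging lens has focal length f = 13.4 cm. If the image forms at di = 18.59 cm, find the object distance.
1/do = 1/f − 1/di → do = 48 cm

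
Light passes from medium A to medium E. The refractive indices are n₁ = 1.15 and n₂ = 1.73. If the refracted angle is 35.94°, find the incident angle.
sin θ₁ = (n₂/n₁)·sin θ₂ → θ₁ = 62°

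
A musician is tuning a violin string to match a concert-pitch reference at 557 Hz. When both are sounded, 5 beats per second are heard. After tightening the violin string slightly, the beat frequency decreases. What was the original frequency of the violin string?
552 Hz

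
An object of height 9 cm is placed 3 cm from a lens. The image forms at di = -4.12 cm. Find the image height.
hi = (-di/do) × ho = 12.36 cm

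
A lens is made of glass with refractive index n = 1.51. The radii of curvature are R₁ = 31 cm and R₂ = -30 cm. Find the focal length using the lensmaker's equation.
1/f = (n − 1)(1/R₁ − 1/R₂) → f = 29.89 cm (converging lens)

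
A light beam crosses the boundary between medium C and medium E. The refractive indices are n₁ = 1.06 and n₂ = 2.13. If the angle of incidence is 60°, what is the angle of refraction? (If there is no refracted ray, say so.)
sin θ₂ = (n₁/n₂)·sin θ₁ = 0.431 → θ₂ = 25.53°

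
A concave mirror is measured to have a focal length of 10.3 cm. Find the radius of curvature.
R = 2|f| = 20.6 cm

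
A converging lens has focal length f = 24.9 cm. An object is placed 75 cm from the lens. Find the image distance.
1/di = 1/f − 1/do → di = 37.28 cm (real image)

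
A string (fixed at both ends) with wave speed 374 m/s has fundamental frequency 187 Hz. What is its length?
L = v/(2f₁) = 1 m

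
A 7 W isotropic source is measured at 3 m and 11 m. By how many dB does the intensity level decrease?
Δβ = 20·log₁₀(r₂/r₁) = 11.29 dB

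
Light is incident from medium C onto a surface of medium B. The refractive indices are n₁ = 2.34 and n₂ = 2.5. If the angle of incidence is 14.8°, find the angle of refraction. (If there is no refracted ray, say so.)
sin θ₂ = (n₁/n₂)·sin θ₁ = 0.2391 → θ₂ = 13.83°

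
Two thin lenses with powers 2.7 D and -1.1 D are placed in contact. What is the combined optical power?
P_total = P₁ + P₂ = 1.6 D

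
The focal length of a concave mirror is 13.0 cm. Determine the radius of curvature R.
R = 2|f| = 26 cm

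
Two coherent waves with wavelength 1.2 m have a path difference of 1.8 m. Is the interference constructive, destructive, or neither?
destructive — path difference = 1.5λ, an odd multiple of λ/2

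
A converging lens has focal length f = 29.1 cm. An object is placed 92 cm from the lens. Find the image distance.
1/di = 1/f − 1/do → di = 42.56 cm (real image)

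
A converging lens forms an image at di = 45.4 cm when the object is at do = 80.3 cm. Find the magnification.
M = −di/do = -0.5654 (inverted image)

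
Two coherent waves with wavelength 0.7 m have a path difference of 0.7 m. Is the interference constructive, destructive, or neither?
constructive — path difference = 1λ, a whole number of wavelengths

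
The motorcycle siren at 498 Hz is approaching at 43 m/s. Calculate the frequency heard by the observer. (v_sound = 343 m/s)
f_obs = f·v/(v − v_s) = 569.4 Hz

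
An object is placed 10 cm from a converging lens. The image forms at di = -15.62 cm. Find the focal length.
1/f = 1/do + 1/di → f = 27.79 cm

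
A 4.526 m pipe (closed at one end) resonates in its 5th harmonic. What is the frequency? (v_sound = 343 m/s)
fₙ = nv/(4L) = 94.73 Hz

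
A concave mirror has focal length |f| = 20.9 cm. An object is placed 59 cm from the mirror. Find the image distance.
f = +20.9 cm (concave); 1/di = 1/f − 1/do → di = 32.36 cm (real image, in front of mirror)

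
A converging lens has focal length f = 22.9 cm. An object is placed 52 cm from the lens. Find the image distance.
1/di = 1/f − 1/do → di = 40.92 cm (real image)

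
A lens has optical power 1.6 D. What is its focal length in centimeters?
f = 1/P = 62.5 cm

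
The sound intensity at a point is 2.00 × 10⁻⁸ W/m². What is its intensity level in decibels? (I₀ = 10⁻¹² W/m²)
β = 10·log₁₀(I/I₀) = 43.01 dB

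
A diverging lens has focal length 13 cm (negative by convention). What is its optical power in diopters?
P = 1/f = -7.692 D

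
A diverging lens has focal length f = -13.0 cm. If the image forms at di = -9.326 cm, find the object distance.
1/do = 1/f − 1/di → do = 33 cm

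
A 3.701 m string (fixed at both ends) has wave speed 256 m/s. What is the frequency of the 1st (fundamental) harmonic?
fₙ = nv/(2L) = 34.59 Hz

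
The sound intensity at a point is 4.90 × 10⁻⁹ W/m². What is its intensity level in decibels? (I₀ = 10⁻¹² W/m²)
β = 10·log₁₀(I/I₀) = 36.9 dB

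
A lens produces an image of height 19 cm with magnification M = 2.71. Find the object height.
ho = |hi|/|M| = 7.011 cm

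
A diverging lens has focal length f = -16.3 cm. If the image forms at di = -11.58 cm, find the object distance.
1/do = 1/f − 1/di → do = 39.99 cm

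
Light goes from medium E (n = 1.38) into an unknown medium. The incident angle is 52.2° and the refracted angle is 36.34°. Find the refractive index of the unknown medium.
n₂ = n₁·sin θ₁ / sin θ₂ = 1.84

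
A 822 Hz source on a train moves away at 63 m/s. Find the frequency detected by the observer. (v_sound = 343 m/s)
f_obs = f·v/(v + v_s) = 694.4 Hz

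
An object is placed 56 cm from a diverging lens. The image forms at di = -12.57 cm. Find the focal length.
1/f = 1/do + 1/di → f = -16.21 cm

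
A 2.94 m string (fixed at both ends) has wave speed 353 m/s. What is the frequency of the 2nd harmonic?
fₙ = nv/(2L) = 120.1 Hz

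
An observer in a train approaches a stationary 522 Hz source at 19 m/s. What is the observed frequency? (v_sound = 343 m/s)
f_obs = f·(v + v_o)/v = 550.9 Hz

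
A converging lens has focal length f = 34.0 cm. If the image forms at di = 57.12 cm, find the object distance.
1/do = 1/f − 1/di → do = 84 cm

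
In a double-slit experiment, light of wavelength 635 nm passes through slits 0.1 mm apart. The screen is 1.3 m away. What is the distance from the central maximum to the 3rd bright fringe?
y = mλL/d = 24.77 mm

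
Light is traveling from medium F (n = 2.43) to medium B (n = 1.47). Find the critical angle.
θc = arcsin(n₂/n₁) = 37.22°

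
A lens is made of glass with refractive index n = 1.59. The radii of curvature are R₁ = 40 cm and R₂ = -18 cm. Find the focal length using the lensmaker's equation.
1/f = (n − 1)(1/R₁ − 1/R₂) → f = 21.04 cm (converging lens)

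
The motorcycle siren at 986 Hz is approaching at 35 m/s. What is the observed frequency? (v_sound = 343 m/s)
f_obs = f·v/(v − v_s) = 1098 Hz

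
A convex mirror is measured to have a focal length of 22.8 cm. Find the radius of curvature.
R = 2|f| = 45.6 cm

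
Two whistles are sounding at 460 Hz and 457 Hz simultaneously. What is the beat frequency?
3 Hz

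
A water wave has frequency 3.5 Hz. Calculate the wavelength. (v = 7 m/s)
λ = v/f = 2 m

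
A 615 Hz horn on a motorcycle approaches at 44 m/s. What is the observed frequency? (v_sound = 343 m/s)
f_obs = f·v/(v − v_s) = 705.5 Hz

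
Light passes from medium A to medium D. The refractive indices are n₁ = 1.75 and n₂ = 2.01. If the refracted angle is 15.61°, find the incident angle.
sin θ₁ = (n₂/n₁)·sin θ₂ → θ₁ = 18°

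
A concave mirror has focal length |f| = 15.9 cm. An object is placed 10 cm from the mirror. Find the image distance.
f = +15.9 cm (concave); 1/di = 1/f − 1/do → di = -26.95 cm (virtual image, behind mirror)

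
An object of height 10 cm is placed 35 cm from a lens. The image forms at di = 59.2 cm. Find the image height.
hi = (-di/do) × ho = -16.91 cm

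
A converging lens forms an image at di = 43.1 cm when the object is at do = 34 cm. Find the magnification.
M = −di/do = -1.268 (inverted image)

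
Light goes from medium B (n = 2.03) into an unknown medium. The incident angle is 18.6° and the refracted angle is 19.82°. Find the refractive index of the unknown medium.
n₂ = n₁·sin θ₁ / sin θ₂ = 1.91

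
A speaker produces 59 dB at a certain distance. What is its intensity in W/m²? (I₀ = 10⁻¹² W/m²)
I = I₀·10^(β/10) = 7.94 × 10⁻⁷ W/m²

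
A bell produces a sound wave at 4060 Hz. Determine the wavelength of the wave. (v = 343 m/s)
λ = v/f = 0.08448 m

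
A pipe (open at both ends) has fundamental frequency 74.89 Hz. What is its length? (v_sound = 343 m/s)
L = v/(2f₁) = 2.29 m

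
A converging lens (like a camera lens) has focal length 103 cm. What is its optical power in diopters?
P = 1/f = 0.9709 D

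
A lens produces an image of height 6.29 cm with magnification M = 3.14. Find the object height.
ho = |hi|/|M| = 2.003 cm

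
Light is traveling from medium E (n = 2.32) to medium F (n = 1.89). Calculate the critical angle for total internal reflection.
θc = arcsin(n₂/n₁) = 54.55°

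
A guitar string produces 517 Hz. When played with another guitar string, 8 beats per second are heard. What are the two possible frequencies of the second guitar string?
f₂ = 517 ± 8 Hz → 525 Hz or 509 Hz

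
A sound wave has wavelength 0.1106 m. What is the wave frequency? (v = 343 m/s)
f = v/λ = 3101 Hz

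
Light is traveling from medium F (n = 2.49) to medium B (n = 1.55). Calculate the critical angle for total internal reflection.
θc = arcsin(n₂/n₁) = 38.5°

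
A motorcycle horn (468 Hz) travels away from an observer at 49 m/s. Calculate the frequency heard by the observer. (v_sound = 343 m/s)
f_obs = f·v/(v + v_s) = 409.5 Hz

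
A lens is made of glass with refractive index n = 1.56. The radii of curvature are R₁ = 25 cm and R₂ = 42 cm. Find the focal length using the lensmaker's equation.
1/f = (n − 1)(1/R₁ − 1/R₂) → f = 110.3 cm (converging lens)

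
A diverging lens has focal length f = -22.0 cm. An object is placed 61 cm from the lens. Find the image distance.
1/di = 1/f − 1/do → di = -16.17 cm (virtual image)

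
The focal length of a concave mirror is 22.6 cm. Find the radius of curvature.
R = 2|f| = 45.2 cm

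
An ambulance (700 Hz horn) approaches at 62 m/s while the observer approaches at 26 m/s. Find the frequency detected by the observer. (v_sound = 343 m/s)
f_obs = f·(v + v_o)/(v − v_s) = 919.2 Hz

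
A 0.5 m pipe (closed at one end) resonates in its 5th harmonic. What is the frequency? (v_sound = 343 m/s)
fₙ = nv/(4L) = 857.5 Hz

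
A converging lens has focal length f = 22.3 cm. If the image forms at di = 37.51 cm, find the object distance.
1/do = 1/f − 1/di → do = 54.99 cm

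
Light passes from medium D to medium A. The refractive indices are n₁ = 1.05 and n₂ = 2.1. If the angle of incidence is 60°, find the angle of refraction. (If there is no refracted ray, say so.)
sin θ₂ = (n₁/n₂)·sin θ₁ = 0.433 → θ₂ = 25.66°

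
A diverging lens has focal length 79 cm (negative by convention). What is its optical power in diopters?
P = 1/f = -1.266 D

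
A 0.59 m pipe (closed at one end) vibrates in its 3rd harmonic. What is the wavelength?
λₙ = 4L/n = 0.7867 m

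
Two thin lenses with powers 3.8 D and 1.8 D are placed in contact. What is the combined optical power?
P_total = P₁ + P₂ = 5.6 D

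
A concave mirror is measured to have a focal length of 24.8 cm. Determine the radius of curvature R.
R = 2|f| = 49.6 cm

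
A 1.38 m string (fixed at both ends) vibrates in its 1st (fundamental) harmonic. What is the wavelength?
λₙ = 2L/n = 2.76 m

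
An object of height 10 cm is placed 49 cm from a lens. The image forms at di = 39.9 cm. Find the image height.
hi = (-di/do) × ho = -8.143 cm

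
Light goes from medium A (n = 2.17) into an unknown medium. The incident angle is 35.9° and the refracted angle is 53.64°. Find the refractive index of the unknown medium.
n₂ = n₁·sin θ₁ / sin θ₂ = 1.58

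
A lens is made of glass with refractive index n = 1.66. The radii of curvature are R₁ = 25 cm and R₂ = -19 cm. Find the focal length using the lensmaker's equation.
1/f = (n − 1)(1/R₁ − 1/R₂) → f = 16.36 cm (converging lens)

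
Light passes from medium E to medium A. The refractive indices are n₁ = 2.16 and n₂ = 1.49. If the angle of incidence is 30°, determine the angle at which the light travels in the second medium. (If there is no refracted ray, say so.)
sin θ₂ = (n₁/n₂)·sin θ₁ = 0.7248 → θ₂ = 46.45°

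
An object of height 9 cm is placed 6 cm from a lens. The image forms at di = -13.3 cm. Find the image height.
hi = (-di/do) × ho = 19.95 cm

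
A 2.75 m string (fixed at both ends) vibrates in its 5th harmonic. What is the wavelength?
λₙ = 2L/n = 1.1 m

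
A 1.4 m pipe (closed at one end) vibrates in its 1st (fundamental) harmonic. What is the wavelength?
λₙ = 4L/n = 5.6 m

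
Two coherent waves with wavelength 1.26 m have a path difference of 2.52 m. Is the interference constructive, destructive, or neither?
constructive — path difference = 2λ, a whole number of wavelengths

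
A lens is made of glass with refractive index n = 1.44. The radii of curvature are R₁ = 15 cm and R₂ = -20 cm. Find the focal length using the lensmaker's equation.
1/f = (n − 1)(1/R₁ − 1/R₂) → f = 19.48 cm (converging lens)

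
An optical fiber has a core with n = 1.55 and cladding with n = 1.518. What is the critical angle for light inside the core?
θc = arcsin(n_cladding/n_core) = 78.34°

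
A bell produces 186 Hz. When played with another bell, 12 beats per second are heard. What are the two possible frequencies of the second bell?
f₂ = 186 ± 12 Hz → 198 Hz or 174 Hz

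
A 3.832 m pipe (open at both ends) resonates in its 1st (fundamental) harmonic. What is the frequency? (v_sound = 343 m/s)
fₙ = nv/(2L) = 44.75 Hz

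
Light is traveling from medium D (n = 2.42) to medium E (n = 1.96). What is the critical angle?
θc = arcsin(n₂/n₁) = 54.09°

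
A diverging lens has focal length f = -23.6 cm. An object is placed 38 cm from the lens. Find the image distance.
1/di = 1/f − 1/do → di = -14.56 cm (virtual image)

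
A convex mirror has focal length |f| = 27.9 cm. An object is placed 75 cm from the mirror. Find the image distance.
f = −27.9 cm (convex); 1/di = 1/f − 1/do → di = -20.34 cm (virtual image, behind mirror)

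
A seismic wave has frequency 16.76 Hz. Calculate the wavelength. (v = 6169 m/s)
λ = v/f = 368.1 m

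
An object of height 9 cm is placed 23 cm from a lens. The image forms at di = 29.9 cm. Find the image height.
hi = (-di/do) × ho = -11.7 cm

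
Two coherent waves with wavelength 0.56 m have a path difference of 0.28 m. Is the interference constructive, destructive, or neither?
destructive — path difference = 0.5λ, an odd multiple of λ/2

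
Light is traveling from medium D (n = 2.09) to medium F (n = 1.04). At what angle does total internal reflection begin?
θc = arcsin(n₂/n₁) = 29.84°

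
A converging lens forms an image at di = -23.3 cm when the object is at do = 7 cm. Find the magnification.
M = −di/do = 3.329 (upright image)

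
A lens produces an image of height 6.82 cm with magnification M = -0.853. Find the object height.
ho = |hi|/|M| = 7.995 cm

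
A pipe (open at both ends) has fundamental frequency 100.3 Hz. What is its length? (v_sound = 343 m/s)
L = v/(2f₁) = 1.71 m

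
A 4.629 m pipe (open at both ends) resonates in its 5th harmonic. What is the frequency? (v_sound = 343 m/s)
fₙ = nv/(2L) = 185.2 Hz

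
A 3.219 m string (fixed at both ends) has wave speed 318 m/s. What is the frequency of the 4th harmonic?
fₙ = nv/(2L) = 197.6 Hz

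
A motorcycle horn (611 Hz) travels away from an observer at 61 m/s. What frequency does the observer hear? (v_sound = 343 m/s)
f_obs = f·v/(v + v_s) = 518.7 Hz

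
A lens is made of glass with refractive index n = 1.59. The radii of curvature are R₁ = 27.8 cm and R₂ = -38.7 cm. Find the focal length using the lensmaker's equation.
1/f = (n − 1)(1/R₁ − 1/R₂) → f = 27.42 cm (converging lens)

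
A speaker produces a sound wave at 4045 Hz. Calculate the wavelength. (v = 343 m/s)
λ = v/f = 0.0848 m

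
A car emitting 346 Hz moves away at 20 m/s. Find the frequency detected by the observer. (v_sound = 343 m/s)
f_obs = f·v/(v + v_s) = 326.9 Hz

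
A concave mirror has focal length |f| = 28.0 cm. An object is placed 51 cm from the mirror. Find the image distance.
f = +28.0 cm (concave); 1/di = 1/f − 1/do → di = 62.09 cm (real image, in front of mirror)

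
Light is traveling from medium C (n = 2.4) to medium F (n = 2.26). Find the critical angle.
θc = arcsin(n₂/n₁) = 70.33°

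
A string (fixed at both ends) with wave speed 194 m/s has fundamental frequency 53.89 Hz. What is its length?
L = v/(2f₁) = 1.8 m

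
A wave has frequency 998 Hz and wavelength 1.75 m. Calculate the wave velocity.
v = fλ = 1746 m/s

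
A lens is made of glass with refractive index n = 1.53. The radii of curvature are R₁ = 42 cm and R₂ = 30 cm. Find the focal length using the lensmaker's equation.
1/f = (n − 1)(1/R₁ − 1/R₂) → f = -198.1 cm (diverging lens)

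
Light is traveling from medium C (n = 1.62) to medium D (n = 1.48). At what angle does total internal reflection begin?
θc = arcsin(n₂/n₁) = 66°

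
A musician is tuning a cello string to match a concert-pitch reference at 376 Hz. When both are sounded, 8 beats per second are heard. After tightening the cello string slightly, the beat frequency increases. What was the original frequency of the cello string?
384 Hz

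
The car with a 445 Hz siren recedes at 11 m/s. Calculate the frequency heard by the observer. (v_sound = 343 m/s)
f_obs = f·v/(v + v_s) = 431.2 Hz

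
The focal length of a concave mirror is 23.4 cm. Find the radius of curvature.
R = 2|f| = 46.8 cm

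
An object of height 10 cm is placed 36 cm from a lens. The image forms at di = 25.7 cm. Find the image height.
hi = (-di/do) × ho = -7.139 cm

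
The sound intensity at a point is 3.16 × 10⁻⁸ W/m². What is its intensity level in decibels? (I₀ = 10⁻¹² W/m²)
β = 10·log₁₀(I/I₀) = 45 dB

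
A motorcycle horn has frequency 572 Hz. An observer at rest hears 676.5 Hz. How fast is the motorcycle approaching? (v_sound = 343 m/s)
v_s = v·(1 − f/f_obs) = 52.98 m/s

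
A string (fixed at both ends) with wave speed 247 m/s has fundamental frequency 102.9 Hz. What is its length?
L = v/(2f₁) = 1.2 m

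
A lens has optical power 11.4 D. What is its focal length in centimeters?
f = 1/P = 8.772 cm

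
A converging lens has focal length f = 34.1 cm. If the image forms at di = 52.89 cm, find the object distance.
1/do = 1/f − 1/di → do = 95.98 cm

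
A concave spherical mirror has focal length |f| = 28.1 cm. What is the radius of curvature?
R = 2|f| = 56.2 cm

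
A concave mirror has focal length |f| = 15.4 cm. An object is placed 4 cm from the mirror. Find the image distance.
f = +15.4 cm (concave); 1/di = 1/f − 1/do → di = -5.404 cm (virtual image, behind mirror)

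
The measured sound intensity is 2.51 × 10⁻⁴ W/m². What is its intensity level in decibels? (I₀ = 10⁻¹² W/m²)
β = 10·log₁₀(I/I₀) = 84 dB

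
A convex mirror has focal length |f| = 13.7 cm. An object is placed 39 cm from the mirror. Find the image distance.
f = −13.7 cm (convex); 1/di = 1/f − 1/do → di = -10.14 cm (virtual image, behind mirror)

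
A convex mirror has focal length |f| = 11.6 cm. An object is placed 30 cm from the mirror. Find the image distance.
f = −11.6 cm (convex); 1/di = 1/f − 1/do → di = -8.365 cm (virtual image, behind mirror)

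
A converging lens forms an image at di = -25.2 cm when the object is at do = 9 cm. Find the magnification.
M = −di/do = 2.8 (upright image)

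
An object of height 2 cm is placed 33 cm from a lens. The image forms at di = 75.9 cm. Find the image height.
hi = (-di/do) × ho = -4.6 cm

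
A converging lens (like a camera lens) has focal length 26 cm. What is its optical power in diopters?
P = 1/f = 3.846 D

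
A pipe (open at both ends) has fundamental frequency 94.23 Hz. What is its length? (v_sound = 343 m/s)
L = v/(2f₁) = 1.82 m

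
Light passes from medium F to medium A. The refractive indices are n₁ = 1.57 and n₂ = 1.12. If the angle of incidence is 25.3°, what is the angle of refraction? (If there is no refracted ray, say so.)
sin θ₂ = (n₁/n₂)·sin θ₁ = 0.5991 → θ₂ = 36.8°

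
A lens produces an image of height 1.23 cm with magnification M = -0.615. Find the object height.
ho = |hi|/|M| = 2 cm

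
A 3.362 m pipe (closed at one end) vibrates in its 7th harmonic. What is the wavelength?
λₙ = 4L/n = 1.921 m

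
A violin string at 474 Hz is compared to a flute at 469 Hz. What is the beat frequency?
5 Hz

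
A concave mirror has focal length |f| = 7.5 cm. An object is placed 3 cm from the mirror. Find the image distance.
f = +7.5 cm (concave); 1/di = 1/f − 1/do → di = -5 cm (virtual image, behind mirror)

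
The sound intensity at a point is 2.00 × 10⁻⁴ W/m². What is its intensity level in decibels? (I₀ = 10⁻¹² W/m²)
β = 10·log₁₀(I/I₀) = 83.01 dB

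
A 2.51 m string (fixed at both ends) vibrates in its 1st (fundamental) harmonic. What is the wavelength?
λₙ = 2L/n = 5.02 m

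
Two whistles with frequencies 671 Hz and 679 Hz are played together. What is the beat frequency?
8 Hz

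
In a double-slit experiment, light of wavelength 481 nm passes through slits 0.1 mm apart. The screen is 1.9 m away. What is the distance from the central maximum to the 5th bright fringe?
y = mλL/d = 45.7 mm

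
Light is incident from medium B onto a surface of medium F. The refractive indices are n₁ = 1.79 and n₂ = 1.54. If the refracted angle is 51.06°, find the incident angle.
sin θ₁ = (n₂/n₁)·sin θ₂ → θ₁ = 42°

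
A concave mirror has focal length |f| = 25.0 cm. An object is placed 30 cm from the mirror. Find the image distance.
f = +25.0 cm (concave); 1/di = 1/f − 1/do → di = 150 cm (real image, in front of mirror)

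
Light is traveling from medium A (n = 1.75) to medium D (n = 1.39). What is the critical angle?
θc = arcsin(n₂/n₁) = 52.59°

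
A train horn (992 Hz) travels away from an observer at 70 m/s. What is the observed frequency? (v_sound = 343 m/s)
f_obs = f·v/(v + v_s) = 823.9 Hz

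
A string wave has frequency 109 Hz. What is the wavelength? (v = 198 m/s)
λ = v/f = 1.817 m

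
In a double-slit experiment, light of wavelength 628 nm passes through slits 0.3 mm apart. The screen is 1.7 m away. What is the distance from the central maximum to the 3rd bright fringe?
y = mλL/d = 10.68 mm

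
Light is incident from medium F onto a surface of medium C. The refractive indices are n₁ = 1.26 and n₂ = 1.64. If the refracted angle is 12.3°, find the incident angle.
sin θ₁ = (n₂/n₁)·sin θ₂ → θ₁ = 16.1°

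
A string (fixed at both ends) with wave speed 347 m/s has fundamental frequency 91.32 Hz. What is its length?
L = v/(2f₁) = 1.9 m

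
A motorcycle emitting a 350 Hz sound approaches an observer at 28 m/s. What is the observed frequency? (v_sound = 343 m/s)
f_obs = f·v/(v − v_s) = 381.1 Hz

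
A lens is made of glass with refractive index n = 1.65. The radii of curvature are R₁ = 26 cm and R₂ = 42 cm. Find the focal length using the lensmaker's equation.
1/f = (n − 1)(1/R₁ − 1/R₂) → f = 105 cm (converging lens)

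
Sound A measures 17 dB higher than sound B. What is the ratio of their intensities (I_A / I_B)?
I_A/I_B = 10^(Δβ/10) = 50.12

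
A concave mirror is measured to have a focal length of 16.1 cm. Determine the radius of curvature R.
R = 2|f| = 32.2 cm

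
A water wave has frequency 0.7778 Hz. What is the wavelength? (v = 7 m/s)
λ = v/f = 9 m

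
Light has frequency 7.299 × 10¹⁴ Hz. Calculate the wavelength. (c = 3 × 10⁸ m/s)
λ = c/f = 411 nm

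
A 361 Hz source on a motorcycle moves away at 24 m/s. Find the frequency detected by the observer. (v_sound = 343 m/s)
f_obs = f·v/(v + v_s) = 337.4 Hz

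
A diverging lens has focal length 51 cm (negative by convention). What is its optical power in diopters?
P = 1/f = -1.961 D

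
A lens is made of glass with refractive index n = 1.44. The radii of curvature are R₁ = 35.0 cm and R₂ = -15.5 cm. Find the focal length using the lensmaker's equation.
1/f = (n − 1)(1/R₁ − 1/R₂) → f = 24.41 cm (converging lens)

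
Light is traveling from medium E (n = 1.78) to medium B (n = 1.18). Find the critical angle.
θc = arcsin(n₂/n₁) = 41.52°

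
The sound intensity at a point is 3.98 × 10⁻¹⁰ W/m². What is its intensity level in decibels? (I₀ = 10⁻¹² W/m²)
β = 10·log₁₀(I/I₀) = 26 dB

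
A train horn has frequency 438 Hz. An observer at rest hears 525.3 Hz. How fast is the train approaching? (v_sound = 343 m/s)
v_s = v·(1 − f/f_obs) = 57 m/s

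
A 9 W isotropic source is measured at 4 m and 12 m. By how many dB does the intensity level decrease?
Δβ = 20·log₁₀(r₂/r₁) = 9.542 dB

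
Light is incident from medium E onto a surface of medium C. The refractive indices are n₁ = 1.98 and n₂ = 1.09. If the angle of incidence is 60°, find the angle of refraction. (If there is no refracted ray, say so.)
sin θ₂ = (n₁/n₂)·sin θ₁ = 1.573 > 1, so there is no refracted ray — the light undergoes total internal reflection.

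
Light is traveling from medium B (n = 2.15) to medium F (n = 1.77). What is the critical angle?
θc = arcsin(n₂/n₁) = 55.41°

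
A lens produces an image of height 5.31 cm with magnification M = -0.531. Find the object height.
ho = |hi|/|M| = 10 cm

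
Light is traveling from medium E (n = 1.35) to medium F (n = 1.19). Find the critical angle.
θc = arcsin(n₂/n₁) = 61.82°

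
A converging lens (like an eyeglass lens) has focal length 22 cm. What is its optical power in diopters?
P = 1/f = 4.545 D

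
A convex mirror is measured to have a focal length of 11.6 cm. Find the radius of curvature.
R = 2|f| = 23.2 cm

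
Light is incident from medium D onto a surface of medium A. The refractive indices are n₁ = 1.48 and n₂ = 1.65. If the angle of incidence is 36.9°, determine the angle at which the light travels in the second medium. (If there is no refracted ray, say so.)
sin θ₂ = (n₁/n₂)·sin θ₁ = 0.5386 → θ₂ = 32.59°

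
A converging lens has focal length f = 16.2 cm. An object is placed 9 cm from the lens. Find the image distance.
1/di = 1/f − 1/do → di = -20.25 cm (virtual image)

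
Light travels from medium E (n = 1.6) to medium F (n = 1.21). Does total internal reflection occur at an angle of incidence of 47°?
θc = arcsin(n₂/n₁) = 49.13°; 47° < θc, so no — the ray refracts.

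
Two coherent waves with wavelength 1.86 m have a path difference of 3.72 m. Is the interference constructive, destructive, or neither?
constructive — path difference = 2λ, a whole number of wavelengths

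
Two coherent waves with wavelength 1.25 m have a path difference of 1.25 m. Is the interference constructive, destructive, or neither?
constructive — path difference = 1λ, a whole number of wavelengths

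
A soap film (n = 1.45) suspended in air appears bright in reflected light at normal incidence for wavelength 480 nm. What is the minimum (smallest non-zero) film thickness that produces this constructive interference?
2nt = (m − ½)λ with m = 1 → t = (m − ½)λ/(2n) = 82.76 nm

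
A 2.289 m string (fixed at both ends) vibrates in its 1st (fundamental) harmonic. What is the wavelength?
λₙ = 2L/n = 4.578 m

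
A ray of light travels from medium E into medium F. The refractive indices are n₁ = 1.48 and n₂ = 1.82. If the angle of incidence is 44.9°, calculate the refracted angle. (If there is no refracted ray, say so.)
sin θ₂ = (n₁/n₂)·sin θ₁ = 0.574 → θ₂ = 35.03°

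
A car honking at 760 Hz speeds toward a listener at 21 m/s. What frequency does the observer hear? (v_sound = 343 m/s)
f_obs = f·v/(v − v_s) = 809.6 Hz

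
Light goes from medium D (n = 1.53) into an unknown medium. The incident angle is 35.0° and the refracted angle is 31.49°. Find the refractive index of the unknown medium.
n₂ = n₁·sin θ₁ / sin θ₂ = 1.68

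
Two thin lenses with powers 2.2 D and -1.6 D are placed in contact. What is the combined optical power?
P_total = P₁ + P₂ = 0.6 D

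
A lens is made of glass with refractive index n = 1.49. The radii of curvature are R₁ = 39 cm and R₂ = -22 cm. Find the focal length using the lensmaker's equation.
1/f = (n − 1)(1/R₁ − 1/R₂) → f = 28.71 cm (converging lens)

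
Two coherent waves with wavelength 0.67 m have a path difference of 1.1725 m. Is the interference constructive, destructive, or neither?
neither (partial) — path difference = 1.75λ, neither a whole number of wavelengths nor an odd multiple of λ/2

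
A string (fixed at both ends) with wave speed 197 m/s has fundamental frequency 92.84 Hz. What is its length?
L = v/(2f₁) = 1.061 m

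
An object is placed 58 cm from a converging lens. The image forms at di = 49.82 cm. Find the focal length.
1/f = 1/do + 1/di → f = 26.8 cm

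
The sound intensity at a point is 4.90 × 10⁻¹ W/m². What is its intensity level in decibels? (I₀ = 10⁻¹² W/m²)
β = 10·log₁₀(I/I₀) = 116.9 dB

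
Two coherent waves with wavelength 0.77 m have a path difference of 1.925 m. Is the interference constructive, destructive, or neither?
destructive — path difference = 2.5λ, an odd multiple of λ/2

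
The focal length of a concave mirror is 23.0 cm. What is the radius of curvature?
R = 2|f| = 46 cm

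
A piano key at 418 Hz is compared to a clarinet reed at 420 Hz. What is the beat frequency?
2 Hz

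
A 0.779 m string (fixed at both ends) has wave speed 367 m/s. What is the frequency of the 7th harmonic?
fₙ = nv/(2L) = 1649 Hz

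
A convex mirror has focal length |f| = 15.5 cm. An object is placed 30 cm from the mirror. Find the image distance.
f = −15.5 cm (convex); 1/di = 1/f − 1/do → di = -10.22 cm (virtual image, behind mirror)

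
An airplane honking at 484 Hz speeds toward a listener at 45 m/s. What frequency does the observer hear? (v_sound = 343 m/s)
f_obs = f·v/(v − v_s) = 557.1 Hz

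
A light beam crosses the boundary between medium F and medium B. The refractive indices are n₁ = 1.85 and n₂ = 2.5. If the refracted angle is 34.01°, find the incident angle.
sin θ₁ = (n₂/n₁)·sin θ₂ → θ₁ = 49.1°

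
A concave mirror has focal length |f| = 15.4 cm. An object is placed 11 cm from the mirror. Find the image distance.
f = +15.4 cm (concave); 1/di = 1/f − 1/do → di = -38.5 cm (virtual image, behind mirror)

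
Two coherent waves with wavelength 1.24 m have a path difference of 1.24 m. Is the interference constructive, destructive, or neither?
constructive — path difference = 1λ, a whole number of wavelengths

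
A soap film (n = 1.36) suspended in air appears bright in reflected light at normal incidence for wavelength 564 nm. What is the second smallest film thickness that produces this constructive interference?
2nt = (m − ½)λ with m = 2 → t = (m − ½)λ/(2n) = 311 nm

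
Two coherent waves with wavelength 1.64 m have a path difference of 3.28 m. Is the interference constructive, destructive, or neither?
constructive — path difference = 2λ, a whole number of wavelengths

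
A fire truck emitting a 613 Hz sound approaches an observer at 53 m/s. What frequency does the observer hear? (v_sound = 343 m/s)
f_obs = f·v/(v − v_s) = 725 Hz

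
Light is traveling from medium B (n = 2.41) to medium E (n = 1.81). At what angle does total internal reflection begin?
θc = arcsin(n₂/n₁) = 48.68°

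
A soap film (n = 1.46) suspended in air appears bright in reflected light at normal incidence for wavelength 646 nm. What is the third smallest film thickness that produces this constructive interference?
2nt = (m − ½)λ with m = 3 → t = (m − ½)λ/(2n) = 553.1 nm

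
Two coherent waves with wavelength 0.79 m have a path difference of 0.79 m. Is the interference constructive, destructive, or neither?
constructive — path difference = 1λ, a whole number of wavelengths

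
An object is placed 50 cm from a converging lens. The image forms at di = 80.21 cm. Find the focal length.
1/f = 1/do + 1/di → f = 30.8 cm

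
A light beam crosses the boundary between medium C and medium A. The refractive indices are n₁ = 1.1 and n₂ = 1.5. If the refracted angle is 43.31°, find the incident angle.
sin θ₁ = (n₂/n₁)·sin θ₂ → θ₁ = 69.29°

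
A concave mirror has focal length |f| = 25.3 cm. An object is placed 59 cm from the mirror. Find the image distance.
f = +25.3 cm (concave); 1/di = 1/f − 1/do → di = 44.29 cm (real image, in front of mirror)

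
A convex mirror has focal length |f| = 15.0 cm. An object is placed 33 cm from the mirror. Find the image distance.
f = −15.0 cm (convex); 1/di = 1/f − 1/do → di = -10.31 cm (virtual image, behind mirror)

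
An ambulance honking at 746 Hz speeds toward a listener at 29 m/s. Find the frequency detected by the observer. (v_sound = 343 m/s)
f_obs = f·v/(v − v_s) = 814.9 Hz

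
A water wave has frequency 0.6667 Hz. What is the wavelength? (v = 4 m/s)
λ = v/f = 6 m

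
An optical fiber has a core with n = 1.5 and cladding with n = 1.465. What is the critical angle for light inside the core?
θc = arcsin(n_cladding/n_core) = 77.6°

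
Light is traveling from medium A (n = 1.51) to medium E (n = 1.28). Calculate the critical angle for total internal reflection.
θc = arcsin(n₂/n₁) = 57.96°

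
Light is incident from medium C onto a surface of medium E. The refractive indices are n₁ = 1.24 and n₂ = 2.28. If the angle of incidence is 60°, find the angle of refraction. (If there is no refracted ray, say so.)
sin θ₂ = (n₁/n₂)·sin θ₁ = 0.471 → θ₂ = 28.1°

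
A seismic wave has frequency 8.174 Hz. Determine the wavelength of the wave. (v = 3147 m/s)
λ = v/f = 385 m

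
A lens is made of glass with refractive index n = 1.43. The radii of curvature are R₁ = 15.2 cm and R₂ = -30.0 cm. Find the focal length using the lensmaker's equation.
1/f = (n − 1)(1/R₁ − 1/R₂) → f = 23.46 cm (converging lens)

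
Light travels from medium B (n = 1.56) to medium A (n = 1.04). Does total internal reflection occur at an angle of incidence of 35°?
θc = arcsin(n₂/n₁) = 41.81°; 35° < θc, so no — the ray refracts.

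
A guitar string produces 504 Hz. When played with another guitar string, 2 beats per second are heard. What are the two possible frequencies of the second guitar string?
f₂ = 504 ± 2 Hz → 506 Hz or 502 Hz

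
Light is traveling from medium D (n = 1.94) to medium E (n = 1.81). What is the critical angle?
θc = arcsin(n₂/n₁) = 68.91°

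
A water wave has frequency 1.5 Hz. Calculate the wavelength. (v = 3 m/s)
λ = v/f = 2 m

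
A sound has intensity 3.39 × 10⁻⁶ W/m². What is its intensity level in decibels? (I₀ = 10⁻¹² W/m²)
β = 10·log₁₀(I/I₀) = 65.3 dB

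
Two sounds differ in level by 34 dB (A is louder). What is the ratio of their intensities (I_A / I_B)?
I_A/I_B = 10^(Δβ/10) = 2512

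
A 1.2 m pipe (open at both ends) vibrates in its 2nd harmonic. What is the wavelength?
λₙ = 2L/n = 1.2 m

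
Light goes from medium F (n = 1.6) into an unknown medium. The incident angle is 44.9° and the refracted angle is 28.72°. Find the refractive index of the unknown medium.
n₂ = n₁·sin θ₁ / sin θ₂ = 2.35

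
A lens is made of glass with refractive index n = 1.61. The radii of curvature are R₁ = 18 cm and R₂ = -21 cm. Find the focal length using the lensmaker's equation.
1/f = (n − 1)(1/R₁ − 1/R₂) → f = 15.89 cm (converging lens)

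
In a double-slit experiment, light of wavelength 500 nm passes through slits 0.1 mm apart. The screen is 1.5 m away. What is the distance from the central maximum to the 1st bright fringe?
y = mλL/d = 7.5 mm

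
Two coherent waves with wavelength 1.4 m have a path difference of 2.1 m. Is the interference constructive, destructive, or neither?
destructive — path difference = 1.5λ, an odd multiple of λ/2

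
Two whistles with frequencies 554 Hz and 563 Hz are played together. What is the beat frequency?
9 Hz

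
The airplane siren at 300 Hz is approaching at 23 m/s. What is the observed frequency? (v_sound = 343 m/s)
f_obs = f·v/(v − v_s) = 321.6 Hz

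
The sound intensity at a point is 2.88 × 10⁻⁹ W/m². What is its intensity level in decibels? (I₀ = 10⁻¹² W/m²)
β = 10·log₁₀(I/I₀) = 34.59 dB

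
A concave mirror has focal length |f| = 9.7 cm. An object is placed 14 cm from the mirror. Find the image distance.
f = +9.7 cm (concave); 1/di = 1/f − 1/do → di = 31.58 cm (real image, in front of mirror)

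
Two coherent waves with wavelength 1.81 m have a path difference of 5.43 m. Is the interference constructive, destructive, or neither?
constructive — path difference = 3λ, a whole number of wavelengths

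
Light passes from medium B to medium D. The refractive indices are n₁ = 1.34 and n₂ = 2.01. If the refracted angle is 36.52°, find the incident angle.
sin θ₁ = (n₂/n₁)·sin θ₂ → θ₁ = 63.21°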